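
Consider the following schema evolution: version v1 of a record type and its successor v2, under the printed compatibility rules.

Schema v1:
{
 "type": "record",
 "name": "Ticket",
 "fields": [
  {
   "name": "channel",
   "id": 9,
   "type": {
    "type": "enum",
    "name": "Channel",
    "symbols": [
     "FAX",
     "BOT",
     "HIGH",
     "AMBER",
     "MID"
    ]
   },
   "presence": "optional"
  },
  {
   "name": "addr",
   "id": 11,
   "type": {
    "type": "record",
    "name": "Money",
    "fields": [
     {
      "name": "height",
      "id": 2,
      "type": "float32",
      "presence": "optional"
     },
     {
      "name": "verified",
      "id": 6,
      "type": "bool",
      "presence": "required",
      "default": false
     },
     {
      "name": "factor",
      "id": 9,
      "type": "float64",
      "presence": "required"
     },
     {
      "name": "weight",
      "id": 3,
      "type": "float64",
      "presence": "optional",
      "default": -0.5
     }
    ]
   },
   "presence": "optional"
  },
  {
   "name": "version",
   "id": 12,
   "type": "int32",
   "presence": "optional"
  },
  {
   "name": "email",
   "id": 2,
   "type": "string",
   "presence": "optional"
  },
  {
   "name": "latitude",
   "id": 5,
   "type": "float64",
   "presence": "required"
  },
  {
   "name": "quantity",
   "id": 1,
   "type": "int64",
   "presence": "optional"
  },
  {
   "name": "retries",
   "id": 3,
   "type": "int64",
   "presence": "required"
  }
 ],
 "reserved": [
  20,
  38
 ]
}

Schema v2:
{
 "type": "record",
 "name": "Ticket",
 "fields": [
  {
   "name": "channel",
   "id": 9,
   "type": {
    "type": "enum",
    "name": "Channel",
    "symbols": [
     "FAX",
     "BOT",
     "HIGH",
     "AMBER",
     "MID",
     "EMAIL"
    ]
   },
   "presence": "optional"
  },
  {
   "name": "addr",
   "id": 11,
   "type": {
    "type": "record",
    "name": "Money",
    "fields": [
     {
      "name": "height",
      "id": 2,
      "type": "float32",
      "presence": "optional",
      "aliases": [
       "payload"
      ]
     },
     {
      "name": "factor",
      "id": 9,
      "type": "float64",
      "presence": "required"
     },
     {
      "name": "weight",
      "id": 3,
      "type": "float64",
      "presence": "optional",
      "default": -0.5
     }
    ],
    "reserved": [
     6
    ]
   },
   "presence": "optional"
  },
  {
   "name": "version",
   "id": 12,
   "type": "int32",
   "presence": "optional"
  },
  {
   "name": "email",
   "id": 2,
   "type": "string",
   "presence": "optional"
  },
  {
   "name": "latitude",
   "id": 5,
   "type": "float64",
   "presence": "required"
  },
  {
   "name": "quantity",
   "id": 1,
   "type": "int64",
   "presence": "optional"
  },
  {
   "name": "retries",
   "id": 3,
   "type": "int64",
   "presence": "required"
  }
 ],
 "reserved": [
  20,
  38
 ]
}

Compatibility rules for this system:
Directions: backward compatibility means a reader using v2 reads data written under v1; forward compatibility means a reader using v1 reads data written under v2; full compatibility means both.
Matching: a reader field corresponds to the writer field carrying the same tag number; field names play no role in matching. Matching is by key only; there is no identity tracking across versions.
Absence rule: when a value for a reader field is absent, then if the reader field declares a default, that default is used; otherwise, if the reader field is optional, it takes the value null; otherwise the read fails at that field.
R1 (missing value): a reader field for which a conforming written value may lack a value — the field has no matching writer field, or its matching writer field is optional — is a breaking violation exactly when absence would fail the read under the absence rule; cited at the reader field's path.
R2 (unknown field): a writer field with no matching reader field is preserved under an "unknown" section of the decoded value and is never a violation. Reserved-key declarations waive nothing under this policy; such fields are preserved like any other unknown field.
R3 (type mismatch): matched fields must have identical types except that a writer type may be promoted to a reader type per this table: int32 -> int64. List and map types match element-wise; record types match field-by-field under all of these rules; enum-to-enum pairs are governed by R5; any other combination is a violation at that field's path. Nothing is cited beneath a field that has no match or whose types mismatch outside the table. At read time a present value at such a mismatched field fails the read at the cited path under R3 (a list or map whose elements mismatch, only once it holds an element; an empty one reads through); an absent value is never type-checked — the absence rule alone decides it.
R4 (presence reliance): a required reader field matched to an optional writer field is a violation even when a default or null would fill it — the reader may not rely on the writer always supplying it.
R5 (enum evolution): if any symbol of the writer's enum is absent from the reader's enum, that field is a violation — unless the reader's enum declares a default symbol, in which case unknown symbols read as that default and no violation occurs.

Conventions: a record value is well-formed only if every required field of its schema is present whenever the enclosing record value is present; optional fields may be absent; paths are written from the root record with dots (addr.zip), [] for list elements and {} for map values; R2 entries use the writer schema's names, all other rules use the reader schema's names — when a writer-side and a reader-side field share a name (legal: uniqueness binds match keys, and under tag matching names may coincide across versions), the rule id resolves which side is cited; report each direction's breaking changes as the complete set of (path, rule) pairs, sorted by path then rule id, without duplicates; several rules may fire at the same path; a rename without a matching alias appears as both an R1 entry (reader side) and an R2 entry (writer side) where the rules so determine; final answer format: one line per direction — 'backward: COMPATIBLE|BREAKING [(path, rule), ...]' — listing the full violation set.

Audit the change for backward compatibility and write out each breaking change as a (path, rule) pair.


in Ticket below, arrows point writer -> reader
backward for Ticket (reader v2, writer v1):
  channel <- channel (Channel -> Channel, writer optional)
  addr <- addr (Money -> Money, writer optional)
  version <- version (int32 -> int32, writer optional)
  email <- email (string -> string, writer optional)
  latitude <- latitude (float64 -> float64, writer required)
  quantity <- quantity (int64 -> int64, writer optional)
  retries <- retries (int64 -> int64, writer required)
  addr.height <- addr.height (float32 -> float32, writer optional)
  addr.factor <- addr.factor (float64 -> float64, writer required)
  addr.weight <- addr.weight (float64 -> float64, writer optional)
  writer field addr.verified has no reader counterpart
  nothing fires on Ticket: backward is COMPATIBLE
the other Ticket changes do not affect what is asked:
  removed field verified from record Money (its key 6 joins the reserved list) -> triggers nothing under Ticket's printed rules — same verdict
  enum Channel (field channel in record Ticket): symbol EMAIL added -> affects forward compatibility only, which is not asked

backward: COMPATIBLE []


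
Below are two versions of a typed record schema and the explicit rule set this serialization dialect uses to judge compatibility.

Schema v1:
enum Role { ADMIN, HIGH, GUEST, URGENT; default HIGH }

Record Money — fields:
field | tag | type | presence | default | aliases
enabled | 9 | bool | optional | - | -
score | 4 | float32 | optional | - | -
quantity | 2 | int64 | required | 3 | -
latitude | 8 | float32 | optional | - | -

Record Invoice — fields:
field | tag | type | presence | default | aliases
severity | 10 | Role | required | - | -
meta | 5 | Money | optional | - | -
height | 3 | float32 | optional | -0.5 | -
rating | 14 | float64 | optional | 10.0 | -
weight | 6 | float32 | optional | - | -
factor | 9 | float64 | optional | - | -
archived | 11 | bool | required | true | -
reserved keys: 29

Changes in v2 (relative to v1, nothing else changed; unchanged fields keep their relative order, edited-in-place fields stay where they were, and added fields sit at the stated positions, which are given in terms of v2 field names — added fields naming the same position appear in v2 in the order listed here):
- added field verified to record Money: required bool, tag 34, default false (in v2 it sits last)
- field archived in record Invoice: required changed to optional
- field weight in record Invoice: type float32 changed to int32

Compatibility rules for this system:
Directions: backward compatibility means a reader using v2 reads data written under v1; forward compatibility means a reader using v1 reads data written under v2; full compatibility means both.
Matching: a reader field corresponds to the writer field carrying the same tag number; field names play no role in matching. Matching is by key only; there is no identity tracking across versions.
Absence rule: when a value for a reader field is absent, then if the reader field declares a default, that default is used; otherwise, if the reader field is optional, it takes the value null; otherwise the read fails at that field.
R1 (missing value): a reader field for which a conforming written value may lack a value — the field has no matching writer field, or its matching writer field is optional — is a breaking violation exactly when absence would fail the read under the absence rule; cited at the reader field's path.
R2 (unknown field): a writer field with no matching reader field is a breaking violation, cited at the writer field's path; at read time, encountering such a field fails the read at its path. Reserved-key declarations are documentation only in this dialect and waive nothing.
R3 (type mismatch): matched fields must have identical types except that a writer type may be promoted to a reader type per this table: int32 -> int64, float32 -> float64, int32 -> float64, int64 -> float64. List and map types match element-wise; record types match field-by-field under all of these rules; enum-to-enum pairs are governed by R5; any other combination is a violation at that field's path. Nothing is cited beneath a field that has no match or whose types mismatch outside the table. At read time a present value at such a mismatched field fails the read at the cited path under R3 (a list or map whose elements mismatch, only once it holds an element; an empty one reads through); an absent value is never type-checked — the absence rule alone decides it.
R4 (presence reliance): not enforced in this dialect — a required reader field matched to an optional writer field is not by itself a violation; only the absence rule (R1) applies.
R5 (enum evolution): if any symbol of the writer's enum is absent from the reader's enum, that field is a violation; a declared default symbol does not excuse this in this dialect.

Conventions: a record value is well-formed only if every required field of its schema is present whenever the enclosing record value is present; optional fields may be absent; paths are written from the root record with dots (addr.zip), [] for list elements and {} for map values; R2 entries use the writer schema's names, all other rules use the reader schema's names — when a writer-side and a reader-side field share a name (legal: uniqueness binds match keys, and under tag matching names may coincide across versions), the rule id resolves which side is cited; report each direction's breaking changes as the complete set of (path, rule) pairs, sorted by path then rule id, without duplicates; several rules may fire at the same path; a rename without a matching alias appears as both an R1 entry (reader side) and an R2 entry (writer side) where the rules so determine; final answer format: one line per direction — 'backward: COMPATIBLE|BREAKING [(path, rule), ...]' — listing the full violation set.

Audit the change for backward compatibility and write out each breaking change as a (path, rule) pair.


backward: BREAKING [(weight, R3)]

in Invoice below, arrows point writer -> reader
checking backward for Invoice: reader v2 against writer v1:
  Role -> Role, writer required: severity aligns to severity
  Money -> Money, writer optional: meta aligns to meta
  float32 -> float32, writer optional: height aligns to height
  float64 -> float64, writer optional: rating aligns to rating
  float32 -> int32, writer optional: weight aligns to weight
  float64 -> float64, writer optional: factor aligns to factor
  bool -> bool, writer required: archived aligns to archived
  bool -> bool, writer optional: meta.enabled aligns to meta.enabled
  float32 -> float32, writer optional: meta.score aligns to meta.score
  int64 -> int64, writer required: meta.quantity aligns to meta.quantity
  float32 -> float32, writer optional: meta.latitude aligns to meta.latitude
  meta.verified: no writer match
  breaking: (weight, R3)
  => backward verdict for Invoice: BREAKING, 1 violation(s)
diffs on Invoice not affecting the asked answer:
  added field verified to record Money: required bool, tag 34, default false (in v2 it sits last) -> fires only in the forward direction of Invoice, which is not asked here
  field archived in record Invoice: required changed to optional -> fires no rule on Invoice, leaving the asked answer as it is


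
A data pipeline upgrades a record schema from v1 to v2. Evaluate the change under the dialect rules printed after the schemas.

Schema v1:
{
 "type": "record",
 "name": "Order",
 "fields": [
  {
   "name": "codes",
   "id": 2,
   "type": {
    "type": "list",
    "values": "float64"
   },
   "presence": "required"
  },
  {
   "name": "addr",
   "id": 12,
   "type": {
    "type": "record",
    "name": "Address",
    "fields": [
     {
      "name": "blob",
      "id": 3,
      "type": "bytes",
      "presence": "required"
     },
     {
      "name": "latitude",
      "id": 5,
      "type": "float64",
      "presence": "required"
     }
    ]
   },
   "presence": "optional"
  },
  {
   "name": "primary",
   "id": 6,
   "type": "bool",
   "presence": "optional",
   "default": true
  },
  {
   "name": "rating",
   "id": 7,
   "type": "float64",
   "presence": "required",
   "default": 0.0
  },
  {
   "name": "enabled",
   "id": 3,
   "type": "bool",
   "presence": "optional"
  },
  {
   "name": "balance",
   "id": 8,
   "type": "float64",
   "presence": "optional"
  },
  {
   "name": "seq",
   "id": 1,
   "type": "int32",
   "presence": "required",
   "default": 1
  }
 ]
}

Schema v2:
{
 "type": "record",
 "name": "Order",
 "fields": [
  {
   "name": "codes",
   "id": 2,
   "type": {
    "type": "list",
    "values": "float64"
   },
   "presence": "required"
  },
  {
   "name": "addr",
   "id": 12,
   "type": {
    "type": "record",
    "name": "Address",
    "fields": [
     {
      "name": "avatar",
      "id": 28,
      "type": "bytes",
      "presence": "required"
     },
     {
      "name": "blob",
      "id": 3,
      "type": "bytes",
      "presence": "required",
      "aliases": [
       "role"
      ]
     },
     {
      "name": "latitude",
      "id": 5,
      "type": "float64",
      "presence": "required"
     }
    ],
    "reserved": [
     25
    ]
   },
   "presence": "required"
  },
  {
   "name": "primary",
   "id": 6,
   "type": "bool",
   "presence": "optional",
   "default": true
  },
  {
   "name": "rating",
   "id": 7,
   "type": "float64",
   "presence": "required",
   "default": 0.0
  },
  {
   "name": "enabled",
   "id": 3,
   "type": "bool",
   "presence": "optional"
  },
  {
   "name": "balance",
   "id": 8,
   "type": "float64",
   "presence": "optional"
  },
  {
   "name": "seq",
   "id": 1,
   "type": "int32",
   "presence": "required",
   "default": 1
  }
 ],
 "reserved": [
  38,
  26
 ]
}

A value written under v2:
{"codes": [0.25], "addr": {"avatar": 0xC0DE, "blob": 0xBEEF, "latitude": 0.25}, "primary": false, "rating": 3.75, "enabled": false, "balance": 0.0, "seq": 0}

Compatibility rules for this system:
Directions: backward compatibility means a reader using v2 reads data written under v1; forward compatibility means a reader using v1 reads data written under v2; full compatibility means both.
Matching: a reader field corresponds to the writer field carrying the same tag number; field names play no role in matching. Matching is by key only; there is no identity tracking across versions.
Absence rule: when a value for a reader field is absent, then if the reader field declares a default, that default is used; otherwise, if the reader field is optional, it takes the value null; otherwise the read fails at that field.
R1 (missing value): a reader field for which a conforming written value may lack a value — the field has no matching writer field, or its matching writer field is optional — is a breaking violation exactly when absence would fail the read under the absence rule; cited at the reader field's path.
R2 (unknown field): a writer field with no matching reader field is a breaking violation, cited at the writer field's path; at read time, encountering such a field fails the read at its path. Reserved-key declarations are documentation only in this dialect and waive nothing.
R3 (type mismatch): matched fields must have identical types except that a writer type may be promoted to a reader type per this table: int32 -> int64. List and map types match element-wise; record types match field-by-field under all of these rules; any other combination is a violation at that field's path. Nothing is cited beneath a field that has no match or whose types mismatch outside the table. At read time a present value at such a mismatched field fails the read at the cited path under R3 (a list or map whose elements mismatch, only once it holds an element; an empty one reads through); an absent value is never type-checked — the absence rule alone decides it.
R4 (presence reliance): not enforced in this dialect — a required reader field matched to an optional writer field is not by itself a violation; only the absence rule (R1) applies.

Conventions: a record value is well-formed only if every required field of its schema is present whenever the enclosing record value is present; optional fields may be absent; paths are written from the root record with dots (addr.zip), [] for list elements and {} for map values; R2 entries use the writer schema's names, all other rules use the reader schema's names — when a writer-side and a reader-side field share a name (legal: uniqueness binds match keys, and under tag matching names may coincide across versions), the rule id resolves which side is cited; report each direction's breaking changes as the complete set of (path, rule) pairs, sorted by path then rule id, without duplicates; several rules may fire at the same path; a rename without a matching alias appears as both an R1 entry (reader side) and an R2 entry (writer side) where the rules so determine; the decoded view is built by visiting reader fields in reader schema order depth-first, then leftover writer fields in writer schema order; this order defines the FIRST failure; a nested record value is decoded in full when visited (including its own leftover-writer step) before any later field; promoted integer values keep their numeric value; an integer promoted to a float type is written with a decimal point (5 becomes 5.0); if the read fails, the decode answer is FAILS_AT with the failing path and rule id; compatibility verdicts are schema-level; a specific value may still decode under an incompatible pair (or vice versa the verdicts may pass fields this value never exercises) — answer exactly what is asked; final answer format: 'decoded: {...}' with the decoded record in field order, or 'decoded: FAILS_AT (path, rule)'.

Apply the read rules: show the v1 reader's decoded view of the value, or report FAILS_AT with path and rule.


decoded: FAILS_AT (addr.avatar, R2)

in Order below, arrows point writer -> reader
decode (reader v1):
  codes := [0.25]
  addr.blob := 0xBEEF
  addr.latitude := 0.25
  read fails at addr.avatar under R2 (unknown field)
  => FAILS_AT (addr.avatar, R2)


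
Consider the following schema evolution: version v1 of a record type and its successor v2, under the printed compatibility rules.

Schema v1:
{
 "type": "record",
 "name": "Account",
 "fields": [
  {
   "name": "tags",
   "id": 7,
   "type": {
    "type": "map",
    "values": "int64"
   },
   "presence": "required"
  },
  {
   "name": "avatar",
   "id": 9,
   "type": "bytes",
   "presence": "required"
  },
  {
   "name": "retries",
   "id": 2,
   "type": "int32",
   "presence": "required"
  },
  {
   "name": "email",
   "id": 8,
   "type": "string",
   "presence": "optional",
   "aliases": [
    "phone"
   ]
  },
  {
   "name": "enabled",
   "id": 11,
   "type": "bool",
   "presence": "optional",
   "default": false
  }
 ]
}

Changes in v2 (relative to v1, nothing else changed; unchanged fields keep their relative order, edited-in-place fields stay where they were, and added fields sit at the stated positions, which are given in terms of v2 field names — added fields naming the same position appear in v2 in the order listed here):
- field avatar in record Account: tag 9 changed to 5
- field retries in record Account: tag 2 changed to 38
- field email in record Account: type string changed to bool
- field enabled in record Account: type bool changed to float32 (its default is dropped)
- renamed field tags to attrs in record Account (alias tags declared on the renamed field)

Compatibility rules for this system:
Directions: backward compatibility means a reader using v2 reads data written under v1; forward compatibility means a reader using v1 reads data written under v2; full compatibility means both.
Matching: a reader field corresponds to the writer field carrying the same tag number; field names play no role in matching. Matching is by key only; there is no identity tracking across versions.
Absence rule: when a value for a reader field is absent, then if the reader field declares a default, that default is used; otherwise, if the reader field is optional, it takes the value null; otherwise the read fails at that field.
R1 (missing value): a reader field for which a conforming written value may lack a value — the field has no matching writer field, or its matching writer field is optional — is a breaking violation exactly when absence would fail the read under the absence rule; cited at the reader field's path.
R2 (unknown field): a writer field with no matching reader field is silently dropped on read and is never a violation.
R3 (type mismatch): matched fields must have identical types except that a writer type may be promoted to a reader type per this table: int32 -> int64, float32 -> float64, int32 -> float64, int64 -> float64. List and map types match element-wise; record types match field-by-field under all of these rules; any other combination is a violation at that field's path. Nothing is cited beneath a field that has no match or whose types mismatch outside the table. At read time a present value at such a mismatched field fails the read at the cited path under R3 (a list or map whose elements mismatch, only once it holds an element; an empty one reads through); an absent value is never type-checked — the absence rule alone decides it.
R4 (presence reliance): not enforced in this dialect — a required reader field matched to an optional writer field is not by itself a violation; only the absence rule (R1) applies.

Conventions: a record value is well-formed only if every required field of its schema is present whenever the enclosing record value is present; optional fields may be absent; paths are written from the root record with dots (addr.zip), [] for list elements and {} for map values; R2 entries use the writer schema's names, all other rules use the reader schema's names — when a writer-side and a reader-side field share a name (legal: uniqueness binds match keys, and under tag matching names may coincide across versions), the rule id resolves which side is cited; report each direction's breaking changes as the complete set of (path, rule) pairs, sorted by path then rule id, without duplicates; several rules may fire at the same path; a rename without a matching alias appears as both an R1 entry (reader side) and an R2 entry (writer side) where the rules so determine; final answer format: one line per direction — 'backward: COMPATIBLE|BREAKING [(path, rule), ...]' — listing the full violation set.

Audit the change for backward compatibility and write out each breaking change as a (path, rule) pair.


backward: BREAKING [(avatar, R1), (email, R3), (enabled, R3), (retries, R1)]

each type pair in Account: writer, then reader
backward pass over Account, reader schema v2, writer schema v1:
  attrs: paired with writer tags (map<string, int64> -> map<string, int64>; writer required)
  avatar: no writer match
  retries: no writer match
  email: paired with writer email (string -> bool; writer optional)
  enabled: paired with writer enabled (bool -> float32; writer optional)
  leftover writer field: avatar
  leftover writer field: retries
  breaking: (avatar, R1)
  breaking: (email, R3)
  breaking: (enabled, R3)
  breaking: (retries, R1)
  => 4 violation(s): backward is BREAKING for Account
ruling out the remaining Account differences:
  renamed field tags to attrs in record Account (alias tags declared on the renamed field) -> fires no rule on Account, leaving the asked answer as it is


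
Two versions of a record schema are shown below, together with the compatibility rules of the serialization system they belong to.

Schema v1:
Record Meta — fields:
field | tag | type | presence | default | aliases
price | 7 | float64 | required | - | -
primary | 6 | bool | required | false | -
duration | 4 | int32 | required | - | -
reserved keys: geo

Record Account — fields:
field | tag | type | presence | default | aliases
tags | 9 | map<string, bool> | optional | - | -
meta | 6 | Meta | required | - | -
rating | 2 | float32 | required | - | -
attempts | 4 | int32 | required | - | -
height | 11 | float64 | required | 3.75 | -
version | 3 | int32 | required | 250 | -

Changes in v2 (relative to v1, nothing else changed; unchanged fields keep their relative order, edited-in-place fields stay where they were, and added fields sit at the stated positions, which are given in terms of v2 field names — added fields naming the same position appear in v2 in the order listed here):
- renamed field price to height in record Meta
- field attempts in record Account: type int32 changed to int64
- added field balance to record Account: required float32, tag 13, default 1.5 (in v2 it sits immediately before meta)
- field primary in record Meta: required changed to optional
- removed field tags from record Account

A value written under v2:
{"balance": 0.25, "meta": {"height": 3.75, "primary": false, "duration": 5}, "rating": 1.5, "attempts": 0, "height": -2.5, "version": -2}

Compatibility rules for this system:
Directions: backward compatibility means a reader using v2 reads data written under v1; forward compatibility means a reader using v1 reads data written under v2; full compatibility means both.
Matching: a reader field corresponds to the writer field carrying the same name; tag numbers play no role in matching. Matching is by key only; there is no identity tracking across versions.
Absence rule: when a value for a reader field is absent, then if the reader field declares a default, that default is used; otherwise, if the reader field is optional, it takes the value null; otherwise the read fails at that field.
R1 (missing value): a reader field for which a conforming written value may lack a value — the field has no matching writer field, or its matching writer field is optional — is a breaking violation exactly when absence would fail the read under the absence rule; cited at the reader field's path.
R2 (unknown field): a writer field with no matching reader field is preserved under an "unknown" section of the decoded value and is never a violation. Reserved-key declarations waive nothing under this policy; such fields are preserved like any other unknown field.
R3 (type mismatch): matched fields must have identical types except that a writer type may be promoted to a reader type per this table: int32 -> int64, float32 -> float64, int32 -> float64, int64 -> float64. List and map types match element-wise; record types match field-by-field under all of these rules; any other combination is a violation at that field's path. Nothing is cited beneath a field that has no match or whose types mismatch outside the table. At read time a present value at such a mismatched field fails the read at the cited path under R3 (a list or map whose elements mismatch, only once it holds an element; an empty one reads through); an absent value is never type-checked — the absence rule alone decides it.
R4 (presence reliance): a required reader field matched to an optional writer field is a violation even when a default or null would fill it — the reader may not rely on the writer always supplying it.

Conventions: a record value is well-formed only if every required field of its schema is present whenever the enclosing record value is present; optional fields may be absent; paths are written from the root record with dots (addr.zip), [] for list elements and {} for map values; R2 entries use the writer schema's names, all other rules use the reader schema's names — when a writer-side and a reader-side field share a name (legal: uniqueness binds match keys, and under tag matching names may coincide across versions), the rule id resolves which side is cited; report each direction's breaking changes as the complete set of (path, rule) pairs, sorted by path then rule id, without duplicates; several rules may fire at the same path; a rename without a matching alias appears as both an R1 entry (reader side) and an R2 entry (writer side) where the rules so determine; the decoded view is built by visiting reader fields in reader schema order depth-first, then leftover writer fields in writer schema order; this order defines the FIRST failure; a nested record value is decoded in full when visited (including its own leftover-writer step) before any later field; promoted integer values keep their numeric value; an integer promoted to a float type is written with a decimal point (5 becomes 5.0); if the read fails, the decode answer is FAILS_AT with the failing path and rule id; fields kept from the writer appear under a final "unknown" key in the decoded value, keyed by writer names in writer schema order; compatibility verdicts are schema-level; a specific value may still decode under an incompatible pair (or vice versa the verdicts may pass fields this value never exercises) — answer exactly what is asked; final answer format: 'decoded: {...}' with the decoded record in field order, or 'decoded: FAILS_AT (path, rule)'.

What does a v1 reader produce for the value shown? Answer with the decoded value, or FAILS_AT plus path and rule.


arrows below run writer -> reader for Account
migrating the Account value to v1:
  tags := null (absent, optional -> null)
  read fails at meta.price under R1 (no fill)
  => FAILS_AT (meta.price, R1)
ruling out the remaining Account differences:
  field attempts in record Account: type int32 changed to int64 -> shifts the Account verdicts, not this decode
  added field balance to record Account: required float32, tag 13, default 1.5 (in v2 it sits immediately before meta) -> no rule fires on it and the decoded Account view is identical with or without it
  field primary in record Meta: required changed to optional -> shifts the Account verdicts, not this decode
  removed field tags from record Account -> no rule fires on it and the decoded Account view is identical with or without it

decoded: FAILS_AT (meta.price, R1)


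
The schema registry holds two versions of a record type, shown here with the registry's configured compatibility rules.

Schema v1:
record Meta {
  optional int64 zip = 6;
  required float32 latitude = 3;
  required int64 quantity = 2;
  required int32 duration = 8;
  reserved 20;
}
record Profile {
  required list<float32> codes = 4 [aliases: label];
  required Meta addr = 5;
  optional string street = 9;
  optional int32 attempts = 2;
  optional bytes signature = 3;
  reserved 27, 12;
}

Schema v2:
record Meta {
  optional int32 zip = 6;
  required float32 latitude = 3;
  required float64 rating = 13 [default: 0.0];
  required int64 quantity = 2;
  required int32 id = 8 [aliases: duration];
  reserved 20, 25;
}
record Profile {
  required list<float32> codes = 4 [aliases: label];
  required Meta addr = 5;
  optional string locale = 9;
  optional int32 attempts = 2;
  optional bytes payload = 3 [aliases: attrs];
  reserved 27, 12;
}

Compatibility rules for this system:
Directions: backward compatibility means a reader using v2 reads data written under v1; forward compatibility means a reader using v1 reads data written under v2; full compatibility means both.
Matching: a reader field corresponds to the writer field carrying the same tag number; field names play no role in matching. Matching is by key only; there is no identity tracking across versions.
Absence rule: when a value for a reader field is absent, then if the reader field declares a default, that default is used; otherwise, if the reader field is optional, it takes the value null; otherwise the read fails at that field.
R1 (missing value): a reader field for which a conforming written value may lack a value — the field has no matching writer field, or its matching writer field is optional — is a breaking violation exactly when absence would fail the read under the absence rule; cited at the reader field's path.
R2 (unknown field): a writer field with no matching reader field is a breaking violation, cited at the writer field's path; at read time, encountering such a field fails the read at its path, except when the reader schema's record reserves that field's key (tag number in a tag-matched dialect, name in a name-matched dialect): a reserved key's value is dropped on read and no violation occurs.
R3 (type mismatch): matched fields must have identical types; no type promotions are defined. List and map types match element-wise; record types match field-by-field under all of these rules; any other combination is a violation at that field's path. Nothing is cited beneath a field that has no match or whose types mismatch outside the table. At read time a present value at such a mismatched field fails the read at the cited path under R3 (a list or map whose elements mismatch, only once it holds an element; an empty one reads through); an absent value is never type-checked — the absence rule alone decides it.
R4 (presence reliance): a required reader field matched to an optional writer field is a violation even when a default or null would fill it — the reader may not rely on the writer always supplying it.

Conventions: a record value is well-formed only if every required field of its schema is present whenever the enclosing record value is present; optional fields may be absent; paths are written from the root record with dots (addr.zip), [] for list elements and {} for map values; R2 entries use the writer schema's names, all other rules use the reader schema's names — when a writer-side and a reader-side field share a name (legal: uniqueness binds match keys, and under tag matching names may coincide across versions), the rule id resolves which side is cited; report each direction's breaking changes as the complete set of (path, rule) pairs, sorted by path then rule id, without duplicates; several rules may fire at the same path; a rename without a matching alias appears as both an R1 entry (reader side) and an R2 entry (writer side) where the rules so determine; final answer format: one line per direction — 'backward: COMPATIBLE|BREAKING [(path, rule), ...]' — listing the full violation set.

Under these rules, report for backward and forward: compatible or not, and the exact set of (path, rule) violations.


in Profile below, arrows point writer -> reader
checking backward for Profile: reader v2 against writer v1:
  codes: list<float32> -> list<float32>, writer required; from codes
  addr: Meta -> Meta, writer required; from addr
  locale: string -> string, writer optional; from street
  attempts: int32 -> int32, writer optional; from attempts
  payload: bytes -> bytes, writer optional; from signature
  addr.zip: int64 -> int32, writer optional; from addr.zip
  addr.latitude: float32 -> float32, writer required; from addr.latitude
  addr.rating has no writer counterpart
  addr.quantity: int64 -> int64, writer required; from addr.quantity
  addr.id: int32 -> int32, writer required; from addr.duration
  rule R3 violated at addr.zip
  backward on Profile therefore BREAKING (1)
checking forward for Profile: reader v1 against writer v2:
  codes: list<float32> -> list<float32>, writer required; from codes
  addr: Meta -> Meta, writer required; from addr
  street: string -> string, writer optional; from locale
  attempts: int32 -> int32, writer optional; from attempts
  signature: bytes -> bytes, writer optional; from payload
  addr.zip: int32 -> int64, writer optional; from addr.zip
  addr.latitude: float32 -> float32, writer required; from addr.latitude
  addr.quantity: int64 -> int64, writer required; from addr.quantity
  addr.duration: int32 -> int32, writer required; from addr.id
  writer addr.rating: unknown to reader
  rule R2 violated at addr.rating
  rule R3 violated at addr.zip
  forward on Profile therefore BREAKING (2)

backward: BREAKING [(addr.zip, R3)]; forward: BREAKING [(addr.rating, R2), (addr.zip, R3)]


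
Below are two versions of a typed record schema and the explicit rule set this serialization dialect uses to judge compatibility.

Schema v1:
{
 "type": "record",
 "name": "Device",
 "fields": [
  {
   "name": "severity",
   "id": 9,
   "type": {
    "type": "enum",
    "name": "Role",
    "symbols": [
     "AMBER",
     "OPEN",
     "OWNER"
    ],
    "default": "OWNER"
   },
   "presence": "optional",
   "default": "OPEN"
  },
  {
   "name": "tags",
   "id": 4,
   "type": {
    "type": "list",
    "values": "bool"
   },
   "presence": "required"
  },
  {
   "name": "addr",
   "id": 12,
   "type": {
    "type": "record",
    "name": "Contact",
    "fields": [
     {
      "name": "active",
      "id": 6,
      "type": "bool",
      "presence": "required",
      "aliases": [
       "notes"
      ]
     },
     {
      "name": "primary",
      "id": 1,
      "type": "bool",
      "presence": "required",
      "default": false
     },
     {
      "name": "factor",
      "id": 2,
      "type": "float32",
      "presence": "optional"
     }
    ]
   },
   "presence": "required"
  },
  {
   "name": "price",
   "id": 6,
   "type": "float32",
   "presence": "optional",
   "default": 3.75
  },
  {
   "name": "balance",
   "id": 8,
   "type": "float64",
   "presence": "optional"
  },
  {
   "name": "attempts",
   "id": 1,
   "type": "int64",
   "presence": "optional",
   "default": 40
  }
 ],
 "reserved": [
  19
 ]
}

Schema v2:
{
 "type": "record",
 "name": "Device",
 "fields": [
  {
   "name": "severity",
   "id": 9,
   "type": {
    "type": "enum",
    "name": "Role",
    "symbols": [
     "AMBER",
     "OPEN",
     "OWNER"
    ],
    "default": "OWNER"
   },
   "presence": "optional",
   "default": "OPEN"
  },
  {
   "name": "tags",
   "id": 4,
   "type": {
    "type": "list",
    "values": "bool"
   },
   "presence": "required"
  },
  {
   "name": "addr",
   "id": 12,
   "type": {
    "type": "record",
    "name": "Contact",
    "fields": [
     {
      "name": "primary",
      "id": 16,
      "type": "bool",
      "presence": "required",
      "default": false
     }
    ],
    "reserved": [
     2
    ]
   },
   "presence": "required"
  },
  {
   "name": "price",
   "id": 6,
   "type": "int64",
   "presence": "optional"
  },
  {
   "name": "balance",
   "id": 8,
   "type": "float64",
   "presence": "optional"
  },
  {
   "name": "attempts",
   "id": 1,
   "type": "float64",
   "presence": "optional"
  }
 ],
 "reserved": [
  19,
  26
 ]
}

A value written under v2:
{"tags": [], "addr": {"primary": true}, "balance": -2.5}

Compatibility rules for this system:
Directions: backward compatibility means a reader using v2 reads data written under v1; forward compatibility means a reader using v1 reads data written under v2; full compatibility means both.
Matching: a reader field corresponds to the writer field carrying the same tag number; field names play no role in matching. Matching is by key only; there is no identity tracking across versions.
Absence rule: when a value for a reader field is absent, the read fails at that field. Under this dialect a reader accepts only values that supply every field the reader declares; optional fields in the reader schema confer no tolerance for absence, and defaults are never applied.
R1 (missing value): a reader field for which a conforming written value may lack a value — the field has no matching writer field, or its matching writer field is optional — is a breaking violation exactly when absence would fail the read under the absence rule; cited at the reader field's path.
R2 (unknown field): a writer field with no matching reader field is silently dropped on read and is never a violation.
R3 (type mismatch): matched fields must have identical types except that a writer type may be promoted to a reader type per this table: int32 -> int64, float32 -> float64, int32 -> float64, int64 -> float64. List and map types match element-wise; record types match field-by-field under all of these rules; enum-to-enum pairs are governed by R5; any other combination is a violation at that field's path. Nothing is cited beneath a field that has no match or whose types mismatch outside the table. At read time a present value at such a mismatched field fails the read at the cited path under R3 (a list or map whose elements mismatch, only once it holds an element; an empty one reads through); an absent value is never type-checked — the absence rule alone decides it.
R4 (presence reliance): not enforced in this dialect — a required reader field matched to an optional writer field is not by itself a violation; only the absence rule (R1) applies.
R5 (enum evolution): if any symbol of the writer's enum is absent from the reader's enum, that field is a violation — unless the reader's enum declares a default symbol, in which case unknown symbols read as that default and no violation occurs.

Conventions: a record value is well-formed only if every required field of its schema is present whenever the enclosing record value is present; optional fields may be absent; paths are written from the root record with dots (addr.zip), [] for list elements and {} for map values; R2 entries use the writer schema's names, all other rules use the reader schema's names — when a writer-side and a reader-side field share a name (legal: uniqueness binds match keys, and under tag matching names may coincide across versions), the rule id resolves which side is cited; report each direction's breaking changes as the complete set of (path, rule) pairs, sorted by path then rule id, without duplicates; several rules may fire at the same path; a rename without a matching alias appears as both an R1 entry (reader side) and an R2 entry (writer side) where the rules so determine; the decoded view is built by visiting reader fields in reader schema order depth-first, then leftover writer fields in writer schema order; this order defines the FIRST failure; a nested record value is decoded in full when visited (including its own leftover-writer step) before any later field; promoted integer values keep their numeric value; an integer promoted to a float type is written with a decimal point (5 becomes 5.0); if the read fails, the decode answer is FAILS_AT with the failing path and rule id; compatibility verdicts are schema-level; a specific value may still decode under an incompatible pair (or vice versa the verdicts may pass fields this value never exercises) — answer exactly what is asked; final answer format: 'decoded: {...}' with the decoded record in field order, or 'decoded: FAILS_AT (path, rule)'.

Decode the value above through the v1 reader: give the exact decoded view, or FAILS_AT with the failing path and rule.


decoded: FAILS_AT (severity, R1)

each type pair in Device: writer, then reader
migrating the Device value to v1:
  read fails at severity under R1 (no fill)
  => FAILS_AT (severity, R1)
checking off the Device differences that do not matter here:
  field attempts in record Device: type int64 changed to float64 (its default is dropped) -> schema-level compatibility only; this Device value's decode is unchanged
  field primary in record Contact: tag 1 changed to 16 -> schema-level compatibility only; this Device value's decode is unchanged
  removed field factor from record Contact (its key 2 joins the reserved list) -> schema-level compatibility only; this Device value's decode is unchanged
  removed field active from record Contact -> schema-level compatibility only; this Device value's decode is unchanged
  field price in record Device: type float32 changed to int64 (its default is dropped) -> schema-level compatibility only; this Device value's decode is unchanged
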